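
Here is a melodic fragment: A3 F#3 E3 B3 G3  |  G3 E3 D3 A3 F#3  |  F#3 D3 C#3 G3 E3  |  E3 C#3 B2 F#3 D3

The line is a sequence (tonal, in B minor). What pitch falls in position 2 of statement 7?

G2

Grouping in 5s, the 2nd note of each cell is F#3, E3, D3, C#3.
Extending down a 2nd: B2 → A2 → G2.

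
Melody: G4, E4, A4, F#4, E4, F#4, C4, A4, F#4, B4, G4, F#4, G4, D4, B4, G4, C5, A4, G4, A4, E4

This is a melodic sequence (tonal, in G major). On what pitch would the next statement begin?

C5

Taking 7-note groups, the heads are G4, A4, B4: the pattern moves up a 2nd.
The next head, up a 2nd from B4, is C5.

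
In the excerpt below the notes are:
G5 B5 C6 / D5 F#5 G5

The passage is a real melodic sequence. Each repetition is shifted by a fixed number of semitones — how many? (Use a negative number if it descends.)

-5

The 3-note cells begin on G5, D5 — each down a 4th from the last.
Counting half-steps from G5 to D5: -5.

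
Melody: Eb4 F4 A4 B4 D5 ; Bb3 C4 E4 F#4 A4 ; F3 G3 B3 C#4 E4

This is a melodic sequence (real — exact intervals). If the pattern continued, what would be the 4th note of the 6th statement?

Grouping in 5s, the 4th note of each cell is B4, F#4, C#4.
Carrying that down a 4th forward: G#3 → D#3 → A#2.

A#2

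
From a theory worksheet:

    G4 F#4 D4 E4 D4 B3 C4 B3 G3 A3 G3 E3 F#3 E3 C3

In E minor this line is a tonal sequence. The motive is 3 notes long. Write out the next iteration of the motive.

D3 C3 A2

Taking 3-note groups, the heads are G4, E4, C4, A3, F#3: the pattern moves down a 3rd.
From D3 the diatonic shape gives D3 C3 A2.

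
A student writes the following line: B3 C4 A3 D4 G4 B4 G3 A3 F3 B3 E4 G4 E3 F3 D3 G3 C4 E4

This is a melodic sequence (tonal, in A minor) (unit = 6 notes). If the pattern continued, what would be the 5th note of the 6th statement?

D3

The unit is 6 notes. Position-5 pitches of the 3 shown cells: G4, E4, C4.
Each moves down a 3rd. Continuing: A3 → F3 → D3.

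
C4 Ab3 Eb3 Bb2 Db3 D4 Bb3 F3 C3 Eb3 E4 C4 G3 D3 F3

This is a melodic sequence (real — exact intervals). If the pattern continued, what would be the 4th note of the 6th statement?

G#3

Grouping in 5s, the 4th note of each cell is Bb2, C3, D3.
Extending up a 2nd: E3 → F#3 → G#3.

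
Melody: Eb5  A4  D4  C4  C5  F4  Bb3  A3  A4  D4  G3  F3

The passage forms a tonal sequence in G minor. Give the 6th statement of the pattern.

Bb3 Eb3 A2 G2

Unit = 4 notes; the statements start on Eb5, C5, A4, moving down a 3rd each time.
Continuing the starts: F4 → D4 → Bb3.
So cell 6 is Bb3 Eb3 A2 G2.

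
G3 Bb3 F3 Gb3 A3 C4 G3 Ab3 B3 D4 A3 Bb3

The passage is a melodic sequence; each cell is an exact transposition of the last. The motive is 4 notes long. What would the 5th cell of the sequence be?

D#4 F#4 C#4 D4

The 4-note cells begin on G3, A3, B3 — each up a 2nd from the last.
Continuing the starts: C#4 → D#4.
So cell 5 is D#4 F#4 C#4 D4.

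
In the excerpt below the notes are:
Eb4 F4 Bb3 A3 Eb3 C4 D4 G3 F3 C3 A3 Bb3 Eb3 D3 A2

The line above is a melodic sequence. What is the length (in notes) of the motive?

5

Try groups of 5 (3 cells in 15 notes):
Eb4 F4 Bb3 A3 Eb3 | C4 D4 G3 F3 C3 | A3 Bb3 Eb3 D3 A2
That's a consistent down a 3rd shift per cell, and no other grouping gives one.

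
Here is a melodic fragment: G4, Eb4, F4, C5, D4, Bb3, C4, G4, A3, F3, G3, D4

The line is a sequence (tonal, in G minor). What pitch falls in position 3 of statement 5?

A2

The unit is 4 notes. Position-3 pitches of the 3 shown cells: F4, C4, G3.
Carrying that down a 4th forward: D3 → A2.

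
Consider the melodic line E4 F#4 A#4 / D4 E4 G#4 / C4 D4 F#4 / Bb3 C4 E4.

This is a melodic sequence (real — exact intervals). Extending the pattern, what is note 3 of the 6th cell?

C4

With 3-note cells, note 3 of each statement runs A#4, G#4, F#4, E4.
Carrying that down a 2nd forward: D4 → C4.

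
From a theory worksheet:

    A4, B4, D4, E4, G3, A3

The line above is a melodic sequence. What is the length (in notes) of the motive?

2

6 notes total. Splitting into 3 groups of 2:
A4 B4 | D4 E4 | G3 A3
Each cell is the previous one down a 5th — so the unit is 2 notes.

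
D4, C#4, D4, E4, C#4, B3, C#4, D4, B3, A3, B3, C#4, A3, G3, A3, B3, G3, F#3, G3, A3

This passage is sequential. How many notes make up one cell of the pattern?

There are 20 notes; a 4-note unit gives 5 cells:
D4 C#4 D4 E4 | C#4 B3 C#4 D4 | B3 A3 B3 C#4 | A3 G3 A3 B3 | G3 F#3 G3 A3
Each cell is the previous one down a 2nd — so the unit is 4 notes.

4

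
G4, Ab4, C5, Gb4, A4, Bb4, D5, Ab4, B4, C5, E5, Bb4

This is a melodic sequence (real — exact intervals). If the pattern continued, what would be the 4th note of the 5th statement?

D5

The unit is 4 notes. Position-4 pitches of the 3 shown cells: Gb4, Ab4, Bb4.
Carrying that up a 2nd forward: C5 → D5.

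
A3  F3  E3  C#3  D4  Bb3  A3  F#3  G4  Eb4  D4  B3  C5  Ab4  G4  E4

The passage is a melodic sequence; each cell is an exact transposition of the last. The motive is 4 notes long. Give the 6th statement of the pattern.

Bb5 Gb5 F5 D5

The 4-note cells begin on A3, D4, G4, C5 — each up a 4th from the last.
Carrying on: F5 → Bb5.
So cell 6 is Bb5 Gb5 F5 D5.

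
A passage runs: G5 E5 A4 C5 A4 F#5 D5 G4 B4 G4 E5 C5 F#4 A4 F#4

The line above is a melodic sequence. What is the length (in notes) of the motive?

15 notes total. Splitting into 3 groups of 5:
G5 E5 A4 C5 A4 | F#5 D5 G4 B4 G4 | E5 C5 F#4 A4 F#4
That's a consistent down a 2nd shift per cell, and no other grouping gives one.

5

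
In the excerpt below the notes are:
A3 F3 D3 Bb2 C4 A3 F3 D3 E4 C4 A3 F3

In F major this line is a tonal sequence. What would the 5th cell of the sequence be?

Bb4 G4 E4 C4

Taking 4-note groups, the heads are A3, C4, E4: the pattern moves up a 3rd.
Extending up a 3rd: G4 → Bb4.
From Bb4 the diatonic shape gives Bb4 G4 E4 C4.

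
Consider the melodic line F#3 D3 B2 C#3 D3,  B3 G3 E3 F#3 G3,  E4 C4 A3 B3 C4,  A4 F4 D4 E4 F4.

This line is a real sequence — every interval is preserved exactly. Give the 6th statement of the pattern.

G5 Eb5 C5 D5 Eb5

Taking 5-note groups, the heads are F#3, B3, E4, A4: the pattern moves up a 4th.
Continuing the starts: D5 → G5.
From G5 the exact shape gives G5 Eb5 C5 D5 Eb5.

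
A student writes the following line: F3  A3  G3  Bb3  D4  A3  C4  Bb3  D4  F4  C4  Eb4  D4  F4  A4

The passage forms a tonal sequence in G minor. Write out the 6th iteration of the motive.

Bb4 D5 C5 Eb5 G5

The 5-note cells begin on F3, A3, C4 — each up a 3rd from the last.
Continuing the starts: Eb4 → G4 → Bb4.
From Bb4 the diatonic shape gives Bb4 D5 C5 Eb5 G5.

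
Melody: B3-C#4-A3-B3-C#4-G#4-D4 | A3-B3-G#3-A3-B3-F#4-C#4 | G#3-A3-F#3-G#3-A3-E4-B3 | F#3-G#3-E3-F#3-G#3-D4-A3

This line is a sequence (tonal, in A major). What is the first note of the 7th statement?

The 7-note cells begin on B3, A3, G#3, F#3 — each down a 2nd from the last.
Extending the heads down a 2nd: E3 → D3 → C#3.

C#3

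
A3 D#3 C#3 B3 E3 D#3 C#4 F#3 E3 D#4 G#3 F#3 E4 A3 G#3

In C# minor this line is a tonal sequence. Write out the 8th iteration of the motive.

Unit = 3 notes; the statements start on A3, B3, C#4, D#4, E4, moving up a 2nd each time.
Extending up a 2nd: F#4 → G#4 → A4.
So cell 8 is A4 D#4 C#4.

A4 D#4 C#4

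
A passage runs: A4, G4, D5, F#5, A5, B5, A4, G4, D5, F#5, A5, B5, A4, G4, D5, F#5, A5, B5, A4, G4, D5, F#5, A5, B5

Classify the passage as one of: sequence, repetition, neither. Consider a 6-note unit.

Each 6-note cell is identical (A4 G4 D5 F#5 A5 B5), restated at the same pitch.

repetition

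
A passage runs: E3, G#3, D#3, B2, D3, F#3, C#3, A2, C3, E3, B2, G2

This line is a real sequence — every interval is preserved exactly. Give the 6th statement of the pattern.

The 4-note cells begin on E3, D3, C3 — each down a 2nd from the last.
Extending down a 2nd: Bb2 → Ab2 → Gb2.
Statement 6 starts on Gb2 and keeps the same exact contour: Gb2 Bb2 F2 Db2.

Gb2 Bb2 F2 Db2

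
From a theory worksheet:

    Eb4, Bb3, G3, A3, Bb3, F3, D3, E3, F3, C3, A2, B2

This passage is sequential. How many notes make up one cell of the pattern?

4

12 notes total. Splitting into 3 groups of 4:
Eb4 Bb3 G3 A3 | Bb3 F3 D3 E3 | F3 C3 A2 B2
That's a consistent down a 4th shift per cell, and no other grouping gives one.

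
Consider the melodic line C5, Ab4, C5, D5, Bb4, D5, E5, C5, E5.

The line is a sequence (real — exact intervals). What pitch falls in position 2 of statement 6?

The unit is 3 notes. Position-2 pitches of the 3 shown cells: Ab4, Bb4, C5.
Extending up a 2nd: D5 → E5 → F#5.

F#5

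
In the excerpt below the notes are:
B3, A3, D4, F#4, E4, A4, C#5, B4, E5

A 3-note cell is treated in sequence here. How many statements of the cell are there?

3

9 notes in groups of 3 gives 9/3 = 3 statements.
Starts: B3, F#4, C#5 — each up a 5th.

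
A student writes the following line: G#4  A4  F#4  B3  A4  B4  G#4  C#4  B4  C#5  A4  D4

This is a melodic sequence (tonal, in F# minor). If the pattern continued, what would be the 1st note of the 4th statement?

C#5

The unit is 4 notes. Position-1 pitches of the 3 shown cells: G#4, A4, B4.
Each moves up a 2nd; the next is C#5.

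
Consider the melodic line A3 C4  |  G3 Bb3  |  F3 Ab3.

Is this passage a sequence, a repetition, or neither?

Each 2-note cell is the previous one transposed down a 2nd.

sequence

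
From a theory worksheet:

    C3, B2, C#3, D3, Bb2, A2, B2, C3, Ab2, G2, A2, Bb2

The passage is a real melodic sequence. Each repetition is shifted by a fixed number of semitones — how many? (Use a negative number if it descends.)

-2

The 4-note cells begin on C3, Bb2, Ab2 — each down a 2nd from the last.
C3 to Bb2 spans -2 semitones.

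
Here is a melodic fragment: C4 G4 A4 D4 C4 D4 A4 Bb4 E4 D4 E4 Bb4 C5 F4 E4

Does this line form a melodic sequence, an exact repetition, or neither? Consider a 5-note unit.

sequence

Each 5-note cell is the previous one transposed up a 2nd.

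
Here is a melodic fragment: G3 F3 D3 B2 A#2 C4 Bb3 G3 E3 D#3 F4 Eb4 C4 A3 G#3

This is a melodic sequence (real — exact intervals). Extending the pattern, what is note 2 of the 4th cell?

Ab4

Grouping in 5s, the 2nd note of each cell is F3, Bb3, Eb4.
From Eb4, up a 4th gives Ab4.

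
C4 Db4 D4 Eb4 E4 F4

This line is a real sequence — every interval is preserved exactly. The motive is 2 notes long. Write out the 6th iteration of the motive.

A#4 B4

The 2-note cells begin on C4, D4, E4 — each up a 2nd from the last.
Extending up a 2nd: F#4 → G#4 → A#4.
Statement 6 starts on A#4 and keeps the same exact contour: A#4 B4.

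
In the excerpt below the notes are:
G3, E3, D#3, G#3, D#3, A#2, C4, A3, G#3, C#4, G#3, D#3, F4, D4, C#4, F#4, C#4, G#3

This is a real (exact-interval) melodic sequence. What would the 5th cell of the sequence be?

Eb5 C5 B4 E5 B4 F#4

Taking 6-note groups, the heads are G3, C4, F4: the pattern moves up a 4th.
Continuing the starts: Bb4 → Eb5.
So cell 5 is Eb5 C5 B4 E5 B4 F#4.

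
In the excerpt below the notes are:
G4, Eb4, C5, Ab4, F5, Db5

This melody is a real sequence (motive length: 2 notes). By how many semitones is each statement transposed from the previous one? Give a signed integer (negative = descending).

The 2-note cells begin on G4, C5, F5 — each up a 4th from the last.
G4→C5 is 72 − 67 = 5 semitones.

5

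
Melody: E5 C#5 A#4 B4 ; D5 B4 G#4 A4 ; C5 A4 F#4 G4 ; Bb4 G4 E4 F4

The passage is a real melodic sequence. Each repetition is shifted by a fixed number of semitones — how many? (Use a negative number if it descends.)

-2

With a 4-note motive the entries are E5, D5, C5, Bb4, each down a 2nd from the previous.
E5 to D5 spans -2 semitones.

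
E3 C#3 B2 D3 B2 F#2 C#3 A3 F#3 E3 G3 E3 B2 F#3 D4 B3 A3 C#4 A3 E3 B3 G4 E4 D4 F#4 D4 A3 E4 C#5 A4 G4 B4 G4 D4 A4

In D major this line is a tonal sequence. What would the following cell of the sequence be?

F#5 D5 C#5 E5 C#5 G4 D5

The 7-note cells begin on E3, A3, D4, G4, C#5 — each up a 4th from the last.
So cell 6 is F#5 D5 C#5 E5 C#5 G4 D5.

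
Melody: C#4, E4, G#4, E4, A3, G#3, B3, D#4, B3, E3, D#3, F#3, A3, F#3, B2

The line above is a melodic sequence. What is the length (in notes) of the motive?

Try groups of 5 (3 cells in 15 notes):
C#4 E4 G#4 E4 A3 | G#3 B3 D#4 B3 E3 | D#3 F#3 A3 F#3 B2
Each cell is the previous one down a 4th — so the unit is 5 notes.

5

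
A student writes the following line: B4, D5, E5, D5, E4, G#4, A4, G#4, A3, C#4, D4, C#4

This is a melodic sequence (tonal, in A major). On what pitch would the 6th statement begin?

Taking 4-note groups, the heads are B4, E4, A3: the pattern moves down a 5th.
Continuing: D3 → G#2 → C#2. Statement 6 starts on C#2.

C#2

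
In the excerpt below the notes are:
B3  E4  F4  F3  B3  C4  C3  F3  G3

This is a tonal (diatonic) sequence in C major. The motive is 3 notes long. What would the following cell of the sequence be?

With a 3-note motive the entries are B3, F3, C3, each down a 4th from the previous.
Statement 4 starts on G2 and keeps the same diatonic contour: G2 C3 D3.

G2 C3 D3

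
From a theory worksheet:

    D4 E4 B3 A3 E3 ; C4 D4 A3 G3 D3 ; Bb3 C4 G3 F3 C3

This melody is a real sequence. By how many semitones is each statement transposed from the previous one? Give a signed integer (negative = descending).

With a 5-note motive the entries are D4, C4, Bb3, each down a 2nd from the previous.
Counting half-steps from D4 to C4: -2.

-2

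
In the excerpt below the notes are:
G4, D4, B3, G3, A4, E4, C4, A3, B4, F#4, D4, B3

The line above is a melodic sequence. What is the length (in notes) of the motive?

12 notes total. Splitting into 3 groups of 4:
G4 D4 B3 G3 | A4 E4 C4 A3 | B4 F#4 D4 B3
That's a consistent up a 2nd shift per cell, and no other grouping gives one.

4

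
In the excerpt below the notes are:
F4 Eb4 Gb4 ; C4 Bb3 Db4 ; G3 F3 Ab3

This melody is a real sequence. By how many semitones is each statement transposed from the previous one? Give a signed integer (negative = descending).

Taking 3-note groups, the heads are F4, C4, G3: the pattern moves down a 4th.
Counting half-steps from F4 to C4: -5.

-5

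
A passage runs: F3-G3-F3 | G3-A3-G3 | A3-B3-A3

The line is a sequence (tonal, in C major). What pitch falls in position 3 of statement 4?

Grouping in 3s, the 3rd note of each cell is F3, G3, A3.
Each moves up a 2nd; the next is B3.

B3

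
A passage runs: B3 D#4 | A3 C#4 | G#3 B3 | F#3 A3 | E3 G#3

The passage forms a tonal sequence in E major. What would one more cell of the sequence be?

Unit = 2 notes; the statements start on B3, A3, G#3, F#3, E3, moving down a 2nd each time.
Statement 6 starts on D#3 and keeps the same diatonic contour: D#3 F#3.

D#3 F#3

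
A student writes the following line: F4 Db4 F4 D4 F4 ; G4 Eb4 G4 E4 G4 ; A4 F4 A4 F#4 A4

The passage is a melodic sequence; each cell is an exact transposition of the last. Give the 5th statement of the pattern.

C#5 A4 C#5 A#4 C#5

The 5-note cells begin on F4, G4, A4 — each up a 2nd from the last.
Continuing the starts: B4 → C#5.
So cell 5 is C#5 A4 C#5 A#4 C#5.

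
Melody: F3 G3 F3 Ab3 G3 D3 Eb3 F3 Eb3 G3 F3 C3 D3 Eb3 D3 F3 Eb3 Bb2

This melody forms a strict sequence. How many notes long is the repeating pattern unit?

Try groups of 6 (3 cells in 18 notes):
F3 G3 F3 Ab3 G3 D3 | Eb3 F3 Eb3 G3 F3 C3 | D3 Eb3 D3 F3 Eb3 Bb2
That's a consistent down a 2nd shift per cell, and no other grouping gives one.

6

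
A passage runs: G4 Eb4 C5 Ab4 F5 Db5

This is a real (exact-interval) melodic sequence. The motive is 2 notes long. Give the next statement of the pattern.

Unit = 2 notes; the statements start on G4, C5, F5, moving up a 4th each time.
So cell 4 is Bb5 Gb5.

Bb5 Gb5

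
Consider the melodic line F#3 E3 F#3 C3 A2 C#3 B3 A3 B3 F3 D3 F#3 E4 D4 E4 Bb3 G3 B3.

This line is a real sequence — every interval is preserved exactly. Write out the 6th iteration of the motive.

G5 F5 G5 Db5 Bb4 D5

The 6-note cells begin on F#3, B3, E4 — each up a 4th from the last.
Continuing the starts: A4 → D5 → G5.
From G5 the exact shape gives G5 F5 G5 Db5 Bb4 D5.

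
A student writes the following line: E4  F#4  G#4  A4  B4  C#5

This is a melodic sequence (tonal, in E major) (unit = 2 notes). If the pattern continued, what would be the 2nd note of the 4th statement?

E5

Grouping in 2s, the 2nd note of each cell is F#4, A4, C#5.
From C#5, up a 3rd gives E5.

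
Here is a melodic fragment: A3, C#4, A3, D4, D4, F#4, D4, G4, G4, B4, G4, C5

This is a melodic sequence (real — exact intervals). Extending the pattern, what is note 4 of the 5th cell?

Bb5

With 4-note cells, note 4 of each statement runs D4, G4, C5.
Each moves up a 4th. Continuing: F5 → Bb5.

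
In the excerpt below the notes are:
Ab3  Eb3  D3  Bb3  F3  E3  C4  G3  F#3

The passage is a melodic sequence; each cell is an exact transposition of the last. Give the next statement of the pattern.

Unit = 3 notes; the statements start on Ab3, Bb3, C4, moving up a 2nd each time.
From D4 the exact shape gives D4 A3 G#3.

D4 A3 G#3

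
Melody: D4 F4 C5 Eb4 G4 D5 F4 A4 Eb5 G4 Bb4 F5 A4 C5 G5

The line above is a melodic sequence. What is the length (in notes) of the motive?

Try groups of 3 (5 cells in 15 notes):
D4 F4 C5 | Eb4 G4 D5 | F4 A4 Eb5 | G4 Bb4 F5 | A4 C5 G5
Every group is a transposition up a 2nd of the one before; no shorter unit works.

3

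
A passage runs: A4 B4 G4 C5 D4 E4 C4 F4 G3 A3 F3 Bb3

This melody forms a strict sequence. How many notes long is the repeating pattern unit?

Try groups of 4 (3 cells in 12 notes):
A4 B4 G4 C5 | D4 E4 C4 F4 | G3 A3 F3 Bb3
Each cell is the previous one down a 5th — so the unit is 4 notes.

4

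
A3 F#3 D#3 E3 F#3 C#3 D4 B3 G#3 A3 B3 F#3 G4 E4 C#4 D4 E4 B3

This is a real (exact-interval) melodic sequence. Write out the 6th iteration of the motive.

Bb5 G5 E5 F5 G5 D5

With a 6-note motive the entries are A3, D4, G4, each up a 4th from the previous.
Carrying on: C5 → F5 → Bb5.
Statement 6 starts on Bb5 and keeps the same exact contour: Bb5 G5 E5 F5 G5 D5.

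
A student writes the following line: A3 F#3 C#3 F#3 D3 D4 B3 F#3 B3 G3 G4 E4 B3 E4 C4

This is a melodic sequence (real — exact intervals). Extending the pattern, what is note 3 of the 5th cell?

A4

Grouping in 5s, the 3rd note of each cell is C#3, F#3, B3.
Carrying that up a 4th forward: E4 → A4.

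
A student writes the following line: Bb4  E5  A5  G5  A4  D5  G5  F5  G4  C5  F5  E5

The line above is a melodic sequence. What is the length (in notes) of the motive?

Try groups of 4 (3 cells in 12 notes):
Bb4 E5 A5 G5 | A4 D5 G5 F5 | G4 C5 F5 E5
Every group is a transposition down a 2nd of the one before; no shorter unit works.

4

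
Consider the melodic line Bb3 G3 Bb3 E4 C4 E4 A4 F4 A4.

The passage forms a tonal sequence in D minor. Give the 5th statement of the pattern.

G5 E5 G5

With a 3-note motive the entries are Bb3, E4, A4, each up a 4th from the previous.
Carrying on: D5 → G5.
Statement 5 starts on G5 and keeps the same diatonic contour: G5 E5 G5.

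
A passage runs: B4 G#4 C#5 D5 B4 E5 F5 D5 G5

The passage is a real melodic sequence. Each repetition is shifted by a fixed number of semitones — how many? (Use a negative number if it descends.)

3

The 3-note cells begin on B4, D5, F5 — each up a 3rd from the last.
B4→D5 is 74 − 71 = 3 semitones.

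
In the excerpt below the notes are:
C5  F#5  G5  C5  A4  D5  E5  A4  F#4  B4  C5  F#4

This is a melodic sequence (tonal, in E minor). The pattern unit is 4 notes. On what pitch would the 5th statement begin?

Unit = 4 notes; the statements start on C5, A4, F#4, moving down a 3rd each time.
Continuing: D4 → B3. Statement 5 starts on B3.

B3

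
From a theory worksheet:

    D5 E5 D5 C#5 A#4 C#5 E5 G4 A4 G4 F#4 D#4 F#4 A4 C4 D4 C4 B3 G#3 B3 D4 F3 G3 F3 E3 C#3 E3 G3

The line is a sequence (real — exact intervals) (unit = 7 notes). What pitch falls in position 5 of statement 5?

F#2

Grouping in 7s, the 5th note of each cell is A#4, D#4, G#3, C#3.
One more down a 5th gives F#2.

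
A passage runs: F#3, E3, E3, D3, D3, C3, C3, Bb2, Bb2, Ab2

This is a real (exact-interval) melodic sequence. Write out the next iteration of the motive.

Ab2 Gb2

The 2-note cells begin on F#3, E3, D3, C3, Bb2 — each down a 2nd from the last.
Statement 6 starts on Ab2 and keeps the same exact contour: Ab2 Gb2.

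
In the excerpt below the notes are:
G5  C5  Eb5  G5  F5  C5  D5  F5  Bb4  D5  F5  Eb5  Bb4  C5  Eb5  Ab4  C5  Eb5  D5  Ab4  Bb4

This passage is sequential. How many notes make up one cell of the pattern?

7

Try groups of 7 (3 cells in 21 notes):
G5 C5 Eb5 G5 F5 C5 D5 | F5 Bb4 D5 F5 Eb5 Bb4 C5 | Eb5 Ab4 C5 Eb5 D5 Ab4 Bb4
Each cell is the previous one down a 2nd — so the unit is 7 notes.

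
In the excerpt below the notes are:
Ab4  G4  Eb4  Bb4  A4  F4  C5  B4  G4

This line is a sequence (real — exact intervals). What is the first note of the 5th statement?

E5

Unit = 3 notes; the statements start on Ab4, Bb4, C5, moving up a 2nd each time.
Continuing: D5 → E5. Statement 5 starts on E5.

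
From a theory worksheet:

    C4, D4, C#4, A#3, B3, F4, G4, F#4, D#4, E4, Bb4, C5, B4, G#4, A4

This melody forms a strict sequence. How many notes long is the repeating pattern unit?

5

15 notes total. Splitting into 3 groups of 5:
C4 D4 C#4 A#3 B3 | F4 G4 F#4 D#4 E4 | Bb4 C5 B4 G#4 A4
That's a consistent up a 4th shift per cell, and no other grouping gives one.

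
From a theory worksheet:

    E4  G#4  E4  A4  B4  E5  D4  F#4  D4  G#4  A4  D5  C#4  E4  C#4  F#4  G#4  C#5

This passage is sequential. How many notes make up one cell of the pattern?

18 notes total. Splitting into 3 groups of 6:
E4 G#4 E4 A4 B4 E5 | D4 F#4 D4 G#4 A4 D5 | C#4 E4 C#4 F#4 G#4 C#5
That's a consistent down a 2nd shift per cell, and no other grouping gives one.

6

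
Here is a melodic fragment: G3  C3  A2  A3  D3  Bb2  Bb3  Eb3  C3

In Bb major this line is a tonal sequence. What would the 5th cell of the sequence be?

D4 G3 Eb3

The 3-note cells begin on G3, A3, Bb3 — each up a 2nd from the last.
Carrying on: C4 → D4.
Statement 5 starts on D4 and keeps the same diatonic contour: D4 G3 Eb3.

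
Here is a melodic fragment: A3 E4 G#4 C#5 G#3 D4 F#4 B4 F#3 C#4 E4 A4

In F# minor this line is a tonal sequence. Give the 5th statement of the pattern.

D3 A3 C#4 F#4

Unit = 4 notes; the statements start on A3, G#3, F#3, moving down a 2nd each time.
Carrying on: E3 → D3.
From D3 the diatonic shape gives D3 A3 C#4 F#4.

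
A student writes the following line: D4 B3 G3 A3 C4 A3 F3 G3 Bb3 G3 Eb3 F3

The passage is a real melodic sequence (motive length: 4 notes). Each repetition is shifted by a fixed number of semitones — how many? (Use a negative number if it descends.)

Taking 4-note groups, the heads are D4, C4, Bb3: the pattern moves down a 2nd.
D4 to C4 spans -2 semitones.

-2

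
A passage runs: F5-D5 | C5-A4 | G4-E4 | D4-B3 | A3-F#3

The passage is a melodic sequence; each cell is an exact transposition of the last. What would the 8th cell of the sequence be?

F#2 D#2

The 2-note cells begin on F5, C5, G4, D4, A3 — each down a 4th from the last.
Continuing the starts: E3 → B2 → F#2.
So cell 8 is F#2 D#2.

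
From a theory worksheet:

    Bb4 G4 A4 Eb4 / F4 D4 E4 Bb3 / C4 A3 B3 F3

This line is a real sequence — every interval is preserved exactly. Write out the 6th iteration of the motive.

Taking 4-note groups, the heads are Bb4, F4, C4: the pattern moves down a 4th.
Carrying on: G3 → D3 → A2.
Statement 6 starts on A2 and keeps the same exact contour: A2 F#2 G#2 D2.

A2 F#2 G#2 D2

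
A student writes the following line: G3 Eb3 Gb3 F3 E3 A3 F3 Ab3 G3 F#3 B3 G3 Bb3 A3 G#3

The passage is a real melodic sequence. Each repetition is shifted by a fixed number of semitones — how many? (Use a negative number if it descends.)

Taking 5-note groups, the heads are G3, A3, B3: the pattern moves up a 2nd.
G3 to A3 spans +2 semitones.

2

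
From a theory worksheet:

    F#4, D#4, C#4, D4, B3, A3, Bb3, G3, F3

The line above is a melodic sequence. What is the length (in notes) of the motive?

9 notes total. Splitting into 3 groups of 3:
F#4 D#4 C#4 | D4 B3 A3 | Bb3 G3 F3
Each cell is the previous one down a 3rd — so the unit is 3 notes.

3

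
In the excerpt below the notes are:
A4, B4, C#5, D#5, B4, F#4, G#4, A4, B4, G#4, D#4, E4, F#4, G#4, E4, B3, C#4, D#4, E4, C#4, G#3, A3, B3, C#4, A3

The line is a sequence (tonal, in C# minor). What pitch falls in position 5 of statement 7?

With 5-note cells, note 5 of each statement runs B4, G#4, E4, C#4, A3.
Extending down a 3rd: F#3 → D#3.

D#3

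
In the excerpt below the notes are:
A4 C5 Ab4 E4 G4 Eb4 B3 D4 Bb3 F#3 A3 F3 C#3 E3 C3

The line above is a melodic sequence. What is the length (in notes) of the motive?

There are 15 notes; a 3-note unit gives 5 cells:
A4 C5 Ab4 | E4 G4 Eb4 | B3 D4 Bb3 | F#3 A3 F3 | C#3 E3 C3
That's a consistent down a 4th shift per cell, and no other grouping gives one.

3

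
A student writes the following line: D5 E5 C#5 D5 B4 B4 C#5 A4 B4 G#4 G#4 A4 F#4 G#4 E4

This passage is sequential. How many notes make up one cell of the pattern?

There are 15 notes; a 5-note unit gives 3 cells:
D5 E5 C#5 D5 B4 | B4 C#5 A4 B4 G#4 | G#4 A4 F#4 G#4 E4
That's a consistent down a 3rd shift per cell, and no other grouping gives one.

5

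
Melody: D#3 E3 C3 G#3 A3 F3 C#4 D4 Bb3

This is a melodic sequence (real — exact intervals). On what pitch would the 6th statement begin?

Unit = 3 notes; the statements start on D#3, G#3, C#4, moving up a 4th each time.
Continuing: F#4 → B4 → E5. Statement 6 starts on E5.

E5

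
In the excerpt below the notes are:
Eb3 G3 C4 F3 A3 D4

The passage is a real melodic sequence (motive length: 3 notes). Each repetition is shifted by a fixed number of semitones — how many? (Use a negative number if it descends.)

With a 3-note motive the entries are Eb3, F3, each up a 2nd from the previous.
Eb3 to F3 spans +2 semitones.

2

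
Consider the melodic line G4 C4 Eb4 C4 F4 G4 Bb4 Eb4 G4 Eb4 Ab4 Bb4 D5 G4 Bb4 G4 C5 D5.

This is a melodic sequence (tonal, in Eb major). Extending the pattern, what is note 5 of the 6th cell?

Grouping in 6s, the 5th note of each cell is F4, Ab4, C5.
Carrying that up a 3rd forward: Eb5 → G5 → Bb5.

Bb5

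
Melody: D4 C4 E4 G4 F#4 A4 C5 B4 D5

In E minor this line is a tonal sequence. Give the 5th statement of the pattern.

B5 A5 C6

The 3-note cells begin on D4, G4, C5 — each up a 4th from the last.
Extending up a 4th: F#5 → B5.
From B5 the diatonic shape gives B5 A5 C6.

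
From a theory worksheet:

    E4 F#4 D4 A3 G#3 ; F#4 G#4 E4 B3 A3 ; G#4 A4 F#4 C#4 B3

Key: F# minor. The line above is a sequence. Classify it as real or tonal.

Every note is diatonic to F# minor.
Cell 1 has -1 semitones from note 4 to 5, but cell 2 has -2 — the interval quality changes while the contour stays the same, which is the hallmark of a tonal sequence.

tonal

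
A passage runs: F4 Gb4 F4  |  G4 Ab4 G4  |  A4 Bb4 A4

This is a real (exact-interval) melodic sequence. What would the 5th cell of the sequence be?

Unit = 3 notes; the statements start on F4, G4, A4, moving up a 2nd each time.
Carrying on: B4 → C#5.
Statement 5 starts on C#5 and keeps the same exact contour: C#5 D5 C#5.

C#5 D5 C#5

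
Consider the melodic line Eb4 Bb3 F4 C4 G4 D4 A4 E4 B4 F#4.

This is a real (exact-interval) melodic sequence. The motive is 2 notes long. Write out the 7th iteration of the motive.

D#5 A#4

With a 2-note motive the entries are Eb4, F4, G4, A4, B4, each up a 2nd from the previous.
Carrying on: C#5 → D#5.
Statement 7 starts on D#5 and keeps the same exact contour: D#5 A#4.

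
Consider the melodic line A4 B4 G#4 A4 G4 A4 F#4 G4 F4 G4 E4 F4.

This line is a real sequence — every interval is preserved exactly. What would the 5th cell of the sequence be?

The 4-note cells begin on A4, G4, F4 — each down a 2nd from the last.
Extending down a 2nd: Eb4 → Db4.
From Db4 the exact shape gives Db4 Eb4 C4 Db4.

Db4 Eb4 C4 Db4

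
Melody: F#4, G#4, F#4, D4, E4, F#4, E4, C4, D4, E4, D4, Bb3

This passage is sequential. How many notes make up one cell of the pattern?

There are 12 notes; a 4-note unit gives 3 cells:
F#4 G#4 F#4 D4 | E4 F#4 E4 C4 | D4 E4 D4 Bb3
That's a consistent down a 2nd shift per cell, and no other grouping gives one.

4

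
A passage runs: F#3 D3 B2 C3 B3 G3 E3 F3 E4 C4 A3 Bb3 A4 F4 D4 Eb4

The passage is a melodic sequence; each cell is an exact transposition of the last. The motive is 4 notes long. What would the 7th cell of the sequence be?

C6 Ab5 F5 Gb5

With a 4-note motive the entries are F#3, B3, E4, A4, each up a 4th from the previous.
Continuing the starts: D5 → G5 → C6.
Statement 7 starts on C6 and keeps the same exact contour: C6 Ab5 F5 Gb5.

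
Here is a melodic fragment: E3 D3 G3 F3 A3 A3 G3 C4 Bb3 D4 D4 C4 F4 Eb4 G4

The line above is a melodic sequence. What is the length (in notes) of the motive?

There are 15 notes; a 5-note unit gives 3 cells:
E3 D3 G3 F3 A3 | A3 G3 C4 Bb3 D4 | D4 C4 F4 Eb4 G4
Each cell is the previous one up a 4th — so the unit is 5 notes.

5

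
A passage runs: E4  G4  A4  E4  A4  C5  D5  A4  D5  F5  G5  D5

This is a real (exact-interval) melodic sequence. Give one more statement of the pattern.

With a 4-note motive the entries are E4, A4, D5, each up a 4th from the previous.
So cell 4 is G5 Bb5 C6 G5.

G5 Bb5 C6 G5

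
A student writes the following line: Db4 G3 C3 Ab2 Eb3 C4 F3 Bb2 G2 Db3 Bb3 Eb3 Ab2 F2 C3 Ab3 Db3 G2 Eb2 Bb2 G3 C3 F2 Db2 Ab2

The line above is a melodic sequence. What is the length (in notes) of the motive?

5

25 notes total. Splitting into 5 groups of 5:
Db4 G3 C3 Ab2 Eb3 | C4 F3 Bb2 G2 Db3 | Bb3 Eb3 Ab2 F2 C3 | Ab3 Db3 G2 Eb2 Bb2 | G3 C3 F2 Db2 Ab2
Each cell is the previous one down a 2nd — so the unit is 5 notes.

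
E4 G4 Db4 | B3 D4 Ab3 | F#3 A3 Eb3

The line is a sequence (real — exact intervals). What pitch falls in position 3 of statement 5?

The unit is 3 notes. Position-3 pitches of the 3 shown cells: Db4, Ab3, Eb3.
Carrying that down a 4th forward: Bb2 → F2.

F2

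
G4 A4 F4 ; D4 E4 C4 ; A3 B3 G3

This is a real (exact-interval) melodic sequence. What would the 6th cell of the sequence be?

With a 3-note motive the entries are G4, D4, A3, each down a 4th from the previous.
Extending down a 4th: E3 → B2 → F#2.
So cell 6 is F#2 G#2 E2.

F#2 G#2 E2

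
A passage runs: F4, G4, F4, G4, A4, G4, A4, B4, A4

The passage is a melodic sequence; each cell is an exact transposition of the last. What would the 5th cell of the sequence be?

C#5 D#5 C#5

With a 3-note motive the entries are F4, G4, A4, each up a 2nd from the previous.
Extending up a 2nd: B4 → C#5.
So cell 5 is C#5 D#5 C#5.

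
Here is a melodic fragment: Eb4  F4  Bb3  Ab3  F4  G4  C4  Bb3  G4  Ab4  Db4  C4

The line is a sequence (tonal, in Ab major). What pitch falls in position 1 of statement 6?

C5

Grouping in 4s, the 1st note of each cell is Eb4, F4, G4.
Extending up a 2nd: Ab4 → Bb4 → C5.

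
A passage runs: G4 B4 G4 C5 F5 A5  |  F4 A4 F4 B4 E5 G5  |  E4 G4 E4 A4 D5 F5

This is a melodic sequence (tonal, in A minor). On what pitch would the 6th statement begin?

B3

Unit = 6 notes; the statements start on G4, F4, E4, moving down a 2nd each time.
Continuing: D4 → C4 → B3. Statement 6 starts on B3.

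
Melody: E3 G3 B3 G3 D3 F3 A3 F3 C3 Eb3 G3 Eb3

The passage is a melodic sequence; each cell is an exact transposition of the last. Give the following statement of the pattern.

With a 4-note motive the entries are E3, D3, C3, each down a 2nd from the previous.
Statement 4 starts on Bb2 and keeps the same exact contour: Bb2 Db3 F3 Db3.

Bb2 Db3 F3 Db3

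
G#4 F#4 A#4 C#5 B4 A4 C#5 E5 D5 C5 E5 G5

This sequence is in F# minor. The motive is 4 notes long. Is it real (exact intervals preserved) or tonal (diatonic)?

Each cell has the same semitone pattern (-2, 4, 3) — intervals are preserved exactly.
And A#4 lies outside F# minor, so the sequence is real rather than tonal.

real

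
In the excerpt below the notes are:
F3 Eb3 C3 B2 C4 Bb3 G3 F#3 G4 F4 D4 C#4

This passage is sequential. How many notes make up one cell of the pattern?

4

There are 12 notes; a 4-note unit gives 3 cells:
F3 Eb3 C3 B2 | C4 Bb3 G3 F#3 | G4 F4 D4 C#4
That's a consistent up a 5th shift per cell, and no other grouping gives one.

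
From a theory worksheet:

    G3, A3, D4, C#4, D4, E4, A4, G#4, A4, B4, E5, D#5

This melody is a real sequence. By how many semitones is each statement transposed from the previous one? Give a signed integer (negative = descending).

With a 4-note motive the entries are G3, D4, A4, each up a 5th from the previous.
G3 to D4 spans +7 semitones.

7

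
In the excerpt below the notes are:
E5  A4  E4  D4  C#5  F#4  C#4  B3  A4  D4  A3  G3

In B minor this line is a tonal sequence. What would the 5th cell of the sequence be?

The 4-note cells begin on E5, C#5, A4 — each down a 3rd from the last.
Extending down a 3rd: F#4 → D4.
Statement 5 starts on D4 and keeps the same diatonic contour: D4 G3 D3 C#3.

D4 G3 D3 C#3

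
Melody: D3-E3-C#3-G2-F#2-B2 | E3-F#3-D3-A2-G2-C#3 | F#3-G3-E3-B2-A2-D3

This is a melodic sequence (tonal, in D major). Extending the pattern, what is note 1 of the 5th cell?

The unit is 6 notes. Position-1 pitches of the 3 shown cells: D3, E3, F#3.
Extending up a 2nd: G3 → A3.

A3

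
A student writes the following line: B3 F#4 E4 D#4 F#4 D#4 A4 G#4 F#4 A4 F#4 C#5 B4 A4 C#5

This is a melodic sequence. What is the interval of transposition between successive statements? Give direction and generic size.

up a 3rd

Unit = 5 notes; the statements start on B3, D#4, F#4, moving up a 3rd each time.
From B3 to D#4: up a 3rd.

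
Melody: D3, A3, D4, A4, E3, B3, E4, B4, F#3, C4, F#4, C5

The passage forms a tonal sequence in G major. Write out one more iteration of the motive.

G3 D4 G4 D5

Taking 4-note groups, the heads are D3, E3, F#3: the pattern moves up a 2nd.
From G3 the diatonic shape gives G3 D4 G4 D5.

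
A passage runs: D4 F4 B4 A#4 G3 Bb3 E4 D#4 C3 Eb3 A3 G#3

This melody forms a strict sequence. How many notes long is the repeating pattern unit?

There are 12 notes; a 4-note unit gives 3 cells:
D4 F4 B4 A#4 | G3 Bb3 E4 D#4 | C3 Eb3 A3 G#3
Every group is a transposition down a 5th of the one before; no shorter unit works.

4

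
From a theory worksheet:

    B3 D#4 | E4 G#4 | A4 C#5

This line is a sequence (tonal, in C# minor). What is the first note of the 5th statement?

Unit = 2 notes; the statements start on B3, E4, A4, moving up a 4th each time.
Extending the heads up a 4th: D#5 → G#5.

G#5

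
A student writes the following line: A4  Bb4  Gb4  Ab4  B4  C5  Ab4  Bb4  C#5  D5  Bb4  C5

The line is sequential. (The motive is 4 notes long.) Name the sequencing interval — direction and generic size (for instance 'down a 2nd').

Taking 4-note groups, the heads are A4, B4, C#5: the pattern moves up a 2nd.
A4 to B4 is up a 2nd.

up a 2nd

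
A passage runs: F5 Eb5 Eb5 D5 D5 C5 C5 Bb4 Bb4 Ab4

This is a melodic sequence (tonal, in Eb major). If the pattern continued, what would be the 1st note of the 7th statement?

G4

The unit is 2 notes. Position-1 pitches of the 5 shown cells: F5, Eb5, D5, C5, Bb4.
Carrying that down a 2nd forward: Ab4 → G4.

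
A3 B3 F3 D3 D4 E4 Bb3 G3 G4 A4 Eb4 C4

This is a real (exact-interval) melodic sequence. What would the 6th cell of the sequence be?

Bb5 C6 Gb5 Eb5

The 4-note cells begin on A3, D4, G4 — each up a 4th from the last.
Continuing the starts: C5 → F5 → Bb5.
So cell 6 is Bb5 C6 Gb5 Eb5.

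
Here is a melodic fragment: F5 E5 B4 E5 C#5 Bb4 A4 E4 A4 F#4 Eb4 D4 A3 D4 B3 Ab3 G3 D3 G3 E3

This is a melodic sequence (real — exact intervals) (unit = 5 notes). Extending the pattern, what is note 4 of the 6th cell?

With 5-note cells, note 4 of each statement runs E5, A4, D4, G3.
Extending down a 5th: C3 → F2.

F2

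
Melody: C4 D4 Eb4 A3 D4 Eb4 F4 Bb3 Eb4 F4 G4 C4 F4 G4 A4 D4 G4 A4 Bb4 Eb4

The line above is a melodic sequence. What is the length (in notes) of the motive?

4

20 notes total. Splitting into 5 groups of 4:
C4 D4 Eb4 A3 | D4 Eb4 F4 Bb3 | Eb4 F4 G4 C4 | F4 G4 A4 D4 | G4 A4 Bb4 Eb4
Every group is a transposition up a 2nd of the one before; no shorter unit works.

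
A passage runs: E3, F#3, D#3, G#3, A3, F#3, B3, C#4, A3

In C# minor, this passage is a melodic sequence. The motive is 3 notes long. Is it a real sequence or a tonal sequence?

tonal

Every note is diatonic to C# minor.
Cell 1 has +2 semitones from note 1 to 2, but cell 2 has +1 — the interval quality changes while the contour stays the same, which is the hallmark of a tonal sequence.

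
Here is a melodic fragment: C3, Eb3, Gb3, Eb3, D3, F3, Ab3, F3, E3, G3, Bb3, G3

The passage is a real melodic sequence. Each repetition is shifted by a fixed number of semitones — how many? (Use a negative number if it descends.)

With a 4-note motive the entries are C3, D3, E3, each up a 2nd from the previous.
Counting half-steps from C3 to D3: 2.

2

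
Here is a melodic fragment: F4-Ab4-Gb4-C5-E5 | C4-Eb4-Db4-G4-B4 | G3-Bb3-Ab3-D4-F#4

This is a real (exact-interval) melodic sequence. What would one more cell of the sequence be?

D3 F3 Eb3 A3 C#4

With a 5-note motive the entries are F4, C4, G3, each down a 4th from the previous.
Statement 4 starts on D3 and keeps the same exact contour: D3 F3 Eb3 A3 C#4.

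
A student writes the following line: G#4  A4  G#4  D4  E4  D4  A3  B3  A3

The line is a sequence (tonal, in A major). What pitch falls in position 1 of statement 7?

C#2

Grouping in 3s, the 1st note of each cell is G#4, D4, A3.
Each moves down a 4th. Continuing: E3 → B2 → F#2 → C#2.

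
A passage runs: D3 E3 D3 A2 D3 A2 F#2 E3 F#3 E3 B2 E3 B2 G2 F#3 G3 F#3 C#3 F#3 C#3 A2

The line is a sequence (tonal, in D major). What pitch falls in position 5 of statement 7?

Grouping in 7s, the 5th note of each cell is D3, E3, F#3.
Extending up a 2nd: G3 → A3 → B3 → C#4.

C#4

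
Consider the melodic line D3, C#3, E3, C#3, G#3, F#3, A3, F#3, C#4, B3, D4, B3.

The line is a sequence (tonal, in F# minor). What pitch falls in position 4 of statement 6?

D5

With 4-note cells, note 4 of each statement runs C#3, F#3, B3.
Carrying that up a 4th forward: E4 → A4 → D5.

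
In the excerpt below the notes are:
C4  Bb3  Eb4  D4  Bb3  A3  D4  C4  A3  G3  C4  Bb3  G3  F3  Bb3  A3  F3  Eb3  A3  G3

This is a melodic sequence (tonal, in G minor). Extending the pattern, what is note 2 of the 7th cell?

C3

The unit is 4 notes. Position-2 pitches of the 5 shown cells: Bb3, A3, G3, F3, Eb3.
Carrying that down a 2nd forward: D3 → C3.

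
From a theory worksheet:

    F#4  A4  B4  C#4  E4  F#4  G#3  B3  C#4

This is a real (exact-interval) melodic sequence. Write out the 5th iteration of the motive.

Unit = 3 notes; the statements start on F#4, C#4, G#3, moving down a 4th each time.
Carrying on: D#3 → A#2.
Statement 5 starts on A#2 and keeps the same exact contour: A#2 C#3 D#3.

A#2 C#3 D#3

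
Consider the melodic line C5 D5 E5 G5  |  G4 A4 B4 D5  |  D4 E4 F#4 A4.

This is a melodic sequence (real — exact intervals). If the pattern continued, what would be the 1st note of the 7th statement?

F#2

With 4-note cells, note 1 of each statement runs C5, G4, D4.
Extending down a 4th: A3 → E3 → B2 → F#2.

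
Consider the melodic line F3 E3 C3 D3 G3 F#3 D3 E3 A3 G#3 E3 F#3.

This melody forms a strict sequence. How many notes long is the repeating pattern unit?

Try groups of 4 (3 cells in 12 notes):
F3 E3 C3 D3 | G3 F#3 D3 E3 | A3 G#3 E3 F#3
Each cell is the previous one up a 2nd — so the unit is 4 notes.

4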